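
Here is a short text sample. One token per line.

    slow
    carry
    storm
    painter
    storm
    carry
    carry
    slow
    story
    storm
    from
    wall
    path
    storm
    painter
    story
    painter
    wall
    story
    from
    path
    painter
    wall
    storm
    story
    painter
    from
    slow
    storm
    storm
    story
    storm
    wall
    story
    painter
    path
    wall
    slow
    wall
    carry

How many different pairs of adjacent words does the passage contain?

32

40 tokens → 39 bigram windows in total.
Repeated bigrams (each contributes count−1 duplicates):
  story painter: 3
  painter wall: 2
  storm painter: 2
  storm story: 2
  story storm: 2
  wall story: 2
7 duplicate windows → 39 − 7 = 32 distinct.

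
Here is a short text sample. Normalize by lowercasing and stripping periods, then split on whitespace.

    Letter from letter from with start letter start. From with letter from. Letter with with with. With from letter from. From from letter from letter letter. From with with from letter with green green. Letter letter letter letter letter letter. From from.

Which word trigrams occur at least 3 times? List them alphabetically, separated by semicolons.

from letter from; letter from letter; letter letter letter

Trigram counts meeting the condition (at least 3 times):
  from letter from: 3
  letter from letter: 3
  letter letter letter: 4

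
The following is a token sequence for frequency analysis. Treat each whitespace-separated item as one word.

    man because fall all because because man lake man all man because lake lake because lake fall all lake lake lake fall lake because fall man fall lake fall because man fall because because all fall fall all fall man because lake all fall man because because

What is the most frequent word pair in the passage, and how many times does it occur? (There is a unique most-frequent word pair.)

"man because", 4 times

Bigram frequencies (highest first):
  man because: 4
  fall all: 3
  because because: 3
  because lake: 3
  lake lake: 3
  lake fall: 3
  … (17 more, each ≤ 3)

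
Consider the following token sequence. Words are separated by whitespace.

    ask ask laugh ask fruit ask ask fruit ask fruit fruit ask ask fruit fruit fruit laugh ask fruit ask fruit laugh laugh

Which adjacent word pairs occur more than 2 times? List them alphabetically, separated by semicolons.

ask ask; ask fruit; fruit ask; fruit fruit

Bigram counts meeting the condition (more than 2 times):
  ask ask: 3
  ask fruit: 6
  fruit ask: 4
  fruit fruit: 3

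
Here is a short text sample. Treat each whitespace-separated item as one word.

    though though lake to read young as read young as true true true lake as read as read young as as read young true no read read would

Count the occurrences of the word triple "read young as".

Scanning the 26 overlapping trigram windows for "read young as":
  position 5–7: read young as
  position 8–10: read young as
  position 18–20: read young as

3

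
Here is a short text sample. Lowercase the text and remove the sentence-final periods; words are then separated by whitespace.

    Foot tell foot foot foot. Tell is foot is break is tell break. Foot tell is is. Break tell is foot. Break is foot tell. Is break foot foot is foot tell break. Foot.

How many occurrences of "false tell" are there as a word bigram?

0

Scanning the 33 overlapping bigram windows for "false tell":
  (none found)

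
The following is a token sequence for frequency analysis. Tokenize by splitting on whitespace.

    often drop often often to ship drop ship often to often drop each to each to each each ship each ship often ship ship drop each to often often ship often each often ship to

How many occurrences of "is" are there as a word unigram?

Scanning the 35 tokens for "is":
  (none found)

0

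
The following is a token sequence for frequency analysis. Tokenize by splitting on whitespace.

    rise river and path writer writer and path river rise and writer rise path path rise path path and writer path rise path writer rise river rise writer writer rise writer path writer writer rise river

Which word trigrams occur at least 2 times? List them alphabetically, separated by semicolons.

path rise path; path writer writer; rise path path; writer rise river; writer writer rise

Trigram counts meeting the condition (at least 2 times):
  path rise path: 2
  path writer writer: 2
  rise path path: 2
  writer rise river: 2
  writer writer rise: 2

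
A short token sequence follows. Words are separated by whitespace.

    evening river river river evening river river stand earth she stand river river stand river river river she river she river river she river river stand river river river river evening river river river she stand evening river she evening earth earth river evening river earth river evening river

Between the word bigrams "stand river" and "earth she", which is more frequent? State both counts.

"stand river" (3 vs 1)

"stand river": 3 occurrences
"earth she": 1 occurrence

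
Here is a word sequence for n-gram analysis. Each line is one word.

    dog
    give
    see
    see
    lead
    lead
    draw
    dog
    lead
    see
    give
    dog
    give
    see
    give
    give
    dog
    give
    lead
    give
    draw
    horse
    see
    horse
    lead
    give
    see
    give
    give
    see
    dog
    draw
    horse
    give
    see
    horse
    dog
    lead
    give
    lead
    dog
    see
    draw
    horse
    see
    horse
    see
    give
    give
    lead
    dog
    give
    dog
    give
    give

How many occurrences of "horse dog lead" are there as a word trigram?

1

Scanning the 53 overlapping trigram windows for "horse dog lead":
  position 36–38: horse dog lead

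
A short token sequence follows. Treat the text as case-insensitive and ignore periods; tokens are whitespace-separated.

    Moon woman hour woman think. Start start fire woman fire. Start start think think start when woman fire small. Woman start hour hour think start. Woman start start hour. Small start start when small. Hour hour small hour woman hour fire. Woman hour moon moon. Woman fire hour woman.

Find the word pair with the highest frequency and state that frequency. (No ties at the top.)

"start start", 4 times

Bigram frequencies (highest first):
  start start: 4
  woman hour: 3
  hour woman: 3
  think start: 3
  woman fire: 3
  moon woman: 2
  … (23 more, each ≤ 2)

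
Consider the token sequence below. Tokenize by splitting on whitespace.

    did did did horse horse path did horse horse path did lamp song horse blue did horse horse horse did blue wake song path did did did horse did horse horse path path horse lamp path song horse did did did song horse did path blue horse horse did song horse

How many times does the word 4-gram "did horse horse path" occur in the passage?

Scanning the 48 overlapping 4-gram windows for "did horse horse path":
  position 3–6: did horse horse path
  position 7–10: did horse horse path
  position 29–32: did horse horse path

3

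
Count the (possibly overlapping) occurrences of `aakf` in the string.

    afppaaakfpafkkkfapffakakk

Sliding a length-4 window over the 25 characters (22 positions):
  position 6–9: aakf

1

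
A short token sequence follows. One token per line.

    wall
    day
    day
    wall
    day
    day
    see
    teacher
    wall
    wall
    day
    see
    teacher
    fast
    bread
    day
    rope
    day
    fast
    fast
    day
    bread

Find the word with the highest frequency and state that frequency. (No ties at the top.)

"day", 8 times

Unigram frequencies (highest first):
  day: 8
  wall: 4
  fast: 3
  see: 2
  teacher: 2
  bread: 2
  … (1 more, each ≤ 1)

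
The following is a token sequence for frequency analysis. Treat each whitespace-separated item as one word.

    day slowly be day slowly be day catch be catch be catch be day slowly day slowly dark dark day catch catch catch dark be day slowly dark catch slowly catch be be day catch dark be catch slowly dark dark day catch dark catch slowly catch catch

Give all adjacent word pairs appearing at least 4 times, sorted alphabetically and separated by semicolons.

be day; catch be; day catch; day slowly

Bigram counts meeting the condition (at least 4 times):
  be day: 5
  catch be: 4
  day catch: 4
  day slowly: 5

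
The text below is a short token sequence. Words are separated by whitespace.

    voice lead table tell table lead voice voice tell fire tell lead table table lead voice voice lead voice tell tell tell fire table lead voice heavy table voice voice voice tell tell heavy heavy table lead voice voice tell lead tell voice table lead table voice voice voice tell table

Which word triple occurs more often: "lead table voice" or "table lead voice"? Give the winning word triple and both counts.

"table lead voice" (4 vs 1)

"lead table voice": 1 occurrence
"table lead voice": 4 occurrences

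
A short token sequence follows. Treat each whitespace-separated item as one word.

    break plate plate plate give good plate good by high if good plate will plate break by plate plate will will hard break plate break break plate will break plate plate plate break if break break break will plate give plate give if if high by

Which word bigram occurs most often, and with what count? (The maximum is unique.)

Bigram frequencies (highest first):
  plate plate: 5
  break plate: 4
  plate give: 3
  plate will: 3
  plate break: 3
  break break: 3
  … (22 more, each ≤ 2)

"plate plate", 5 times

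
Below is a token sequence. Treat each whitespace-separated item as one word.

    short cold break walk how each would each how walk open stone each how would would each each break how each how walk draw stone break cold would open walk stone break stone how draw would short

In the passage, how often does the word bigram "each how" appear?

3

Scanning the 36 overlapping bigram windows for "each how":
  position 8–9: each how
  position 13–14: each how
  position 21–22: each how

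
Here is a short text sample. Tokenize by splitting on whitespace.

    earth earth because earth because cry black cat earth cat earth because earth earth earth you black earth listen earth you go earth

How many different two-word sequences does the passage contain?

15

23 tokens → 22 bigram windows in total.
Repeated bigrams (each contributes count−1 duplicates):
  earth because: 3
  earth earth: 3
  because earth: 2
  cat earth: 2
  earth you: 2
7 duplicate windows → 22 − 7 = 15 distinct.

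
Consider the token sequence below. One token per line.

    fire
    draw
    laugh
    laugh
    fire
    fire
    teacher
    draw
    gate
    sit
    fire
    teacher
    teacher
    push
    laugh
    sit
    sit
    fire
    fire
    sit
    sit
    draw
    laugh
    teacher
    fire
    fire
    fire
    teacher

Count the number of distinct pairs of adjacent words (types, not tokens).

28 tokens → 27 bigram windows in total.
Repeated bigrams (each contributes count−1 duplicates):
  fire fire: 4
  fire teacher: 3
  draw laugh: 2
  sit fire: 2
  sit sit: 2
8 duplicate windows → 27 − 8 = 19 distinct.

19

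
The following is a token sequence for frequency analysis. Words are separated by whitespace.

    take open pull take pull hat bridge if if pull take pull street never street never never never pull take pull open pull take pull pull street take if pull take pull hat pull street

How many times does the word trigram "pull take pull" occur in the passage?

Scanning the 33 overlapping trigram windows for "pull take pull":
  position 3–5: pull take pull
  position 10–12: pull take pull
  position 19–21: pull take pull
  position 23–25: pull take pull
  position 30–32: pull take pull

5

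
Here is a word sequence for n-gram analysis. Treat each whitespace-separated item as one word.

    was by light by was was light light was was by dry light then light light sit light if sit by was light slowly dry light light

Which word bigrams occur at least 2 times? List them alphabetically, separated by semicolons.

Bigram counts meeting the condition (at least 2 times):
  by was: 2
  dry light: 2
  light light: 3
  was by: 2
  was light: 2
  was was: 2

by was; dry light; light light; was by; was light; was was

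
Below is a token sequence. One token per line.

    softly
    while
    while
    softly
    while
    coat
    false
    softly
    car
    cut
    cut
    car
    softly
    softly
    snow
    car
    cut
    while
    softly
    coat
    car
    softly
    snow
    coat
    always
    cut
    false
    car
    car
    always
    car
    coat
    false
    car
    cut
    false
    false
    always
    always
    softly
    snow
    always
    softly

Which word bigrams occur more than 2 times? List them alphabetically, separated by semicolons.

Bigram counts meeting the condition (more than 2 times):
  car cut: 3
  softly snow: 3

car cut; softly snow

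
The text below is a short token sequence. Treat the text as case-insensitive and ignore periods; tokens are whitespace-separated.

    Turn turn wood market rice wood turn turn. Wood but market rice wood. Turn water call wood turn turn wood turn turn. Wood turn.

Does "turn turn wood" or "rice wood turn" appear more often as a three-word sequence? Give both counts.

"turn turn wood": 4 occurrences
"rice wood turn": 2 occurrences

"turn turn wood" (4 vs 2)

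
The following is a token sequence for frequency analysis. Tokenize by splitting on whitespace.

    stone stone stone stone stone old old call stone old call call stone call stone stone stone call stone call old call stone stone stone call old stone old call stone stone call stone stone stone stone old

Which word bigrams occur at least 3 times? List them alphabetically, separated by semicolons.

Bigram counts meeting the condition (at least 3 times):
  call stone: 7
  old call: 4
  stone call: 5
  stone old: 4
  stone stone: 12

call stone; old call; stone call; stone old; stone stone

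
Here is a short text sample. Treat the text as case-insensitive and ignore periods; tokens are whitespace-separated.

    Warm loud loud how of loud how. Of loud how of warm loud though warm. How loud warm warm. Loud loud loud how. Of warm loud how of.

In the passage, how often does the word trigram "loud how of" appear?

5

Scanning the 26 overlapping trigram windows for "loud how of":
  position 3–5: loud how of
  position 6–8: loud how of
  position 9–11: loud how of
  position 22–24: loud how of
  position 26–28: loud how of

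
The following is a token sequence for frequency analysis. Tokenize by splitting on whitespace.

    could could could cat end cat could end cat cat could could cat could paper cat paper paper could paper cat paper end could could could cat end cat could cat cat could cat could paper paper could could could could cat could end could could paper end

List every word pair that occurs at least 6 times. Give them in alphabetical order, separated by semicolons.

cat could; could cat; could could

Bigram counts meeting the condition (at least 6 times):
  cat could: 7
  could cat: 6
  could could: 9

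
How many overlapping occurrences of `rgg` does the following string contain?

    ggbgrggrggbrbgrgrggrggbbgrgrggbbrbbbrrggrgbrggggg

Sliding a length-3 window over the 49 characters (47 positions):
  position 5–7: rgg
  position 8–10: rgg
  position 17–19: rgg
  position 20–22: rgg
  position 28–30: rgg
  position 38–40: rgg
  position 44–46: rgg

7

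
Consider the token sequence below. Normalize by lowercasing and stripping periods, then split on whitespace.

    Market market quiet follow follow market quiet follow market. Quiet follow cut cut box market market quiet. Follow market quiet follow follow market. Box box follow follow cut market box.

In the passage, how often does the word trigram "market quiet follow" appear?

5

Scanning the 28 overlapping trigram windows for "market quiet follow":
  position 2–4: market quiet follow
  position 6–8: market quiet follow
  position 9–11: market quiet follow
  position 16–18: market quiet follow
  position 19–21: market quiet follow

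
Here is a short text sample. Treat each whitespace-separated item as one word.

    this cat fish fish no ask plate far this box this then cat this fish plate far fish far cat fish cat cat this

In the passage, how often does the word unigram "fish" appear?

5

Scanning the 24 tokens for "fish":
  position 3: fish
  position 4: fish
  position 15: fish
  position 18: fish
  position 21: fish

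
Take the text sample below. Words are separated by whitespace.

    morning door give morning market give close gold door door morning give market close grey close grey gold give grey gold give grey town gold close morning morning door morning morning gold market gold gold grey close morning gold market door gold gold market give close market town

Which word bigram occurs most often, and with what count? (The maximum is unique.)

Bigram frequencies (highest first):
  gold market: 3
  morning door: 2
  market give: 2
  give close: 2
  door morning: 2
  close grey: 2
  … (26 more, each ≤ 2)

"gold market", 3 times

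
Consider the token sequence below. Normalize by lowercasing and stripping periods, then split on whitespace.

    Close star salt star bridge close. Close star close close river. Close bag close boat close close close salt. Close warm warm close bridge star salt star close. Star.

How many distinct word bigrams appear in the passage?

29 tokens → 28 bigram windows in total.
Repeated bigrams (each contributes count−1 duplicates):
  close close: 4
  close star: 3
  salt star: 2
  star close: 2
  star salt: 2
8 duplicate windows → 28 − 8 = 20 distinct.

20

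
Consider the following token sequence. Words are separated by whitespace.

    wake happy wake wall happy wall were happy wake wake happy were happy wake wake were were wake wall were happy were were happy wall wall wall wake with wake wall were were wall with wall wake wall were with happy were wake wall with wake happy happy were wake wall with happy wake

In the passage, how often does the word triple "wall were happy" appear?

Scanning the 52 overlapping trigram windows for "wall were happy":
  position 6–8: wall were happy
  position 19–21: wall were happy

2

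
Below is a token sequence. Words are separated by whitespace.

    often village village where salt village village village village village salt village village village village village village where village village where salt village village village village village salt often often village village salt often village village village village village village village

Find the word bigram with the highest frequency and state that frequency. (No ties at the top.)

"village village", 22 times

Bigram frequencies (highest first):
  village village: 22
  often village: 3
  village where: 3
  salt village: 3
  village salt: 3
  where salt: 2
  … (3 more, each ≤ 2)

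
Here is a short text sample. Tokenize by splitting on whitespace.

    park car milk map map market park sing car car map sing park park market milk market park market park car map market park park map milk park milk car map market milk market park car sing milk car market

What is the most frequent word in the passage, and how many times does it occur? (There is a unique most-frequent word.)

"park", 10 times

Unigram frequencies (highest first):
  park: 10
  market: 8
  car: 7
  milk: 6
  map: 6
  sing: 3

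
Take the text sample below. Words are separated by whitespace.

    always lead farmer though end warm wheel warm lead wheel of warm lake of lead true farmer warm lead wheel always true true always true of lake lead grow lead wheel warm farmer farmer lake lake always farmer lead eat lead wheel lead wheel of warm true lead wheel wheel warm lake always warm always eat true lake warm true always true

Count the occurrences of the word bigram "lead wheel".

Scanning the 61 overlapping bigram windows for "lead wheel":
  position 9–10: lead wheel
  position 19–20: lead wheel
  position 30–31: lead wheel
  position 41–42: lead wheel
  position 43–44: lead wheel
  position 48–49: lead wheel

6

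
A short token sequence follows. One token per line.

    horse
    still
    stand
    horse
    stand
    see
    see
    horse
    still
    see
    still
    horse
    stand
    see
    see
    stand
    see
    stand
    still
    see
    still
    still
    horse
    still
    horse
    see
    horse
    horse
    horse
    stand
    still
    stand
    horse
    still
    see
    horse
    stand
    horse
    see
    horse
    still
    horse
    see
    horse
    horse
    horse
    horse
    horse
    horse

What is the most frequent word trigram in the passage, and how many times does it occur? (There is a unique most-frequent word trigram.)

"horse horse horse", 5 times

Trigram frequencies (highest first):
  horse horse horse: 5
  horse see horse: 3
  still stand horse: 2
  horse stand see: 2
  stand see see: 2
  see horse still: 2
  … (26 more, each ≤ 2)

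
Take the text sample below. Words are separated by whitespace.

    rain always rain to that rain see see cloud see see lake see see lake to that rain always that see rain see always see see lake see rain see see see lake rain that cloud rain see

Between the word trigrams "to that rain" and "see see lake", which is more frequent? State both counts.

"to that rain": 2 occurrences
"see see lake": 4 occurrences

"see see lake" (4 vs 2)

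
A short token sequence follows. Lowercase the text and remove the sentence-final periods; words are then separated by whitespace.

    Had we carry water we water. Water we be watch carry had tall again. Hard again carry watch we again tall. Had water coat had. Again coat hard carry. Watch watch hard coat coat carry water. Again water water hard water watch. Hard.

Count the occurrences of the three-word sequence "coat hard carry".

1

Scanning the 41 overlapping trigram windows for "coat hard carry":
  position 27–29: coat hard carry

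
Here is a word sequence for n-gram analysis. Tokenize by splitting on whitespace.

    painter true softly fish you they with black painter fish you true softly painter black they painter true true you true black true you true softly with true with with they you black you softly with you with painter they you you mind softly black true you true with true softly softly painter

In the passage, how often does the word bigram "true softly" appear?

Scanning the 52 overlapping bigram windows for "true softly":
  position 2–3: true softly
  position 12–13: true softly
  position 25–26: true softly
  position 50–51: true softly

4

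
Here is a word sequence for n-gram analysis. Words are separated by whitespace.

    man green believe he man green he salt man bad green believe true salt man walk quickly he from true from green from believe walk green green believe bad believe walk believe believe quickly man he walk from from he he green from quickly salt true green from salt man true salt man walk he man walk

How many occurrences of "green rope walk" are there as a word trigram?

Scanning the 55 overlapping trigram windows for "green rope walk":
  (none found)

0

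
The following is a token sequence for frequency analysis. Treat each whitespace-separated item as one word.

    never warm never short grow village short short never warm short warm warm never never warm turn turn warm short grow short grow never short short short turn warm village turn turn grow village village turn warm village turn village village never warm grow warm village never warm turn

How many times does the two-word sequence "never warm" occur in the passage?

5

Scanning the 48 overlapping bigram windows for "never warm":
  position 1–2: never warm
  position 9–10: never warm
  position 15–16: never warm
  position 42–43: never warm
  position 47–48: never warm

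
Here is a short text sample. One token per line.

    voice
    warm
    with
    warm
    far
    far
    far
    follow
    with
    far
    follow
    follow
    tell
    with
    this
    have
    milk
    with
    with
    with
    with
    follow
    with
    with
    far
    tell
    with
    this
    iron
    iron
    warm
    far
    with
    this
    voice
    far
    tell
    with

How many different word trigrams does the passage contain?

33

38 tokens → 36 trigram windows in total.
Repeated trigrams (each contributes count−1 duplicates):
  far tell with: 2
  tell with this: 2
  with with with: 2
3 duplicate windows → 36 − 3 = 33 distinct.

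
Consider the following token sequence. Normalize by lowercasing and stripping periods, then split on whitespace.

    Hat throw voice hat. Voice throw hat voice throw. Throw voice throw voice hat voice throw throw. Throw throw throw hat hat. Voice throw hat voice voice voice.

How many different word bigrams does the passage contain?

9

28 tokens → 27 bigram windows in total.
Repeated bigrams (each contributes count−1 duplicates):
  hat voice: 5
  throw throw: 5
  voice throw: 5
  throw hat: 3
  throw voice: 3
  voice hat: 2
  voice voice: 2
18 duplicate windows → 27 − 18 = 9 distinct.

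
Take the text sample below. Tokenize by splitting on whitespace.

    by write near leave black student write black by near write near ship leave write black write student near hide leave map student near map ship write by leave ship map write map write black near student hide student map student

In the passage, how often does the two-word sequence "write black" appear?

3

Scanning the 40 overlapping bigram windows for "write black":
  position 7–8: write black
  position 15–16: write black
  position 34–35: write black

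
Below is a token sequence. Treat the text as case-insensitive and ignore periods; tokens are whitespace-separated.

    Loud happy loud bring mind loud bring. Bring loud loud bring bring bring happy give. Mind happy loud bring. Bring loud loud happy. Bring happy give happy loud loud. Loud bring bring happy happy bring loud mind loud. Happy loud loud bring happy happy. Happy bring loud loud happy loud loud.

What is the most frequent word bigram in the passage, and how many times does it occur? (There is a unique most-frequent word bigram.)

Bigram frequencies (highest first):
  loud loud: 7
  loud bring: 6
  happy loud: 5
  bring bring: 5
  loud happy: 4
  bring loud: 4
  … (10 more, each ≤ 4)

"loud loud", 7 times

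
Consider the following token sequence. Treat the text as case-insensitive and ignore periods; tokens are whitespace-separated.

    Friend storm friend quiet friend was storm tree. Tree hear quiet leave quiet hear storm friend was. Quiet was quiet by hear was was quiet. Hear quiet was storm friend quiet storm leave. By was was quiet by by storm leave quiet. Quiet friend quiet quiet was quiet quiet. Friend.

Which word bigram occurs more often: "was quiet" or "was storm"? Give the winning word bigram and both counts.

"was quiet": 5 occurrences
"was storm": 2 occurrences

"was quiet" (5 vs 2)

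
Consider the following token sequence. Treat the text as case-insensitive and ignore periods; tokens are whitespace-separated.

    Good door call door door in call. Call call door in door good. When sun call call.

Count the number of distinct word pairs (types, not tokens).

17 tokens → 16 bigram windows in total.
Repeated bigrams (each contributes count−1 duplicates):
  call call: 3
  call door: 2
  door in: 2
4 duplicate windows → 16 − 4 = 12 distinct.

12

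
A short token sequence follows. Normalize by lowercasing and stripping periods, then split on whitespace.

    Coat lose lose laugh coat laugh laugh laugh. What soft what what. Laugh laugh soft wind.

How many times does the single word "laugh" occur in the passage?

Scanning the 16 tokens for "laugh":
  position 4: laugh
  position 6: laugh
  position 7: laugh
  position 8: laugh
  position 13: laugh
  position 14: laugh

6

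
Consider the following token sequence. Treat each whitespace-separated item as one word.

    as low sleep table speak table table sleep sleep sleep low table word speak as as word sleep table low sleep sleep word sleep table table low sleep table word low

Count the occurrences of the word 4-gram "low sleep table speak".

Scanning the 28 overlapping 4-gram windows for "low sleep table speak":
  position 2–5: low sleep table speak

1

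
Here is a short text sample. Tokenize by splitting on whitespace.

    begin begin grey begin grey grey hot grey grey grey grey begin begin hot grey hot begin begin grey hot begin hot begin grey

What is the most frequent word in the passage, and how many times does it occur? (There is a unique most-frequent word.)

"grey", 10 times

Unigram frequencies (highest first):
  grey: 10
  begin: 9
  hot: 5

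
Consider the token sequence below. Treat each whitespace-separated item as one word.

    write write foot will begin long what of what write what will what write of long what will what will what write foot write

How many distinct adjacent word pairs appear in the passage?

24 tokens → 23 bigram windows in total.
Repeated bigrams (each contributes count−1 duplicates):
  what will: 3
  what write: 3
  will what: 3
  long what: 2
  write foot: 2
8 duplicate windows → 23 − 8 = 15 distinct.

15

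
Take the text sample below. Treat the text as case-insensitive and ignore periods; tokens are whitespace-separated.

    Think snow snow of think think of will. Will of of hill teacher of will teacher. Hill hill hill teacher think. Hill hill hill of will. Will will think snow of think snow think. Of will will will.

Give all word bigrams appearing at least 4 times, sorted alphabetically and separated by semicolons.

hill hill; of will; will will

Bigram counts meeting the condition (at least 4 times):
  hill hill: 4
  of will: 4
  will will: 5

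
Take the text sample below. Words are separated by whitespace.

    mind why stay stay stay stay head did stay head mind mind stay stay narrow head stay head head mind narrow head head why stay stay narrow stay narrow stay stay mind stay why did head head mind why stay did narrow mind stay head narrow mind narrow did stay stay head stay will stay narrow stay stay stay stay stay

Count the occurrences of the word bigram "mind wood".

Scanning the 60 overlapping bigram windows for "mind wood":
  (none found)

0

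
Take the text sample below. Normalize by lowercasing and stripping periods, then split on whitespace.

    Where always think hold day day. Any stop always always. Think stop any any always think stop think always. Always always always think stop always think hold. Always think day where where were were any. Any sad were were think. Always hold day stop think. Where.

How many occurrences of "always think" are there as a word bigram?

Scanning the 45 overlapping bigram windows for "always think":
  position 2–3: always think
  position 10–11: always think
  position 15–16: always think
  position 22–23: always think
  position 25–26: always think
  position 28–29: always think

6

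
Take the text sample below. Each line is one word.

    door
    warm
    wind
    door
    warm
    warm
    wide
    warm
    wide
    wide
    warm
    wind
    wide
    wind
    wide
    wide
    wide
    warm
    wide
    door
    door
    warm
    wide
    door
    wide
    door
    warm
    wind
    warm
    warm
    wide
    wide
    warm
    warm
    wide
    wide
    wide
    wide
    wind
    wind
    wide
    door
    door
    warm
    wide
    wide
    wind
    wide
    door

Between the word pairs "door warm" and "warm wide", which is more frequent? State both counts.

"warm wide" (7 vs 5)

"door warm": 5 occurrences
"warm wide": 7 occurrences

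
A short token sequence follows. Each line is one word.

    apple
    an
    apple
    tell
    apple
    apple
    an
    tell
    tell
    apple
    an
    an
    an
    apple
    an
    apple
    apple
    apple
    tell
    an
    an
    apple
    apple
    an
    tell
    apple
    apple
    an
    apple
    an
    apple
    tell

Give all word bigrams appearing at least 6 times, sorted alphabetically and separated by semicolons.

an apple; apple an

Bigram counts meeting the condition (at least 6 times):
  an apple: 6
  apple an: 7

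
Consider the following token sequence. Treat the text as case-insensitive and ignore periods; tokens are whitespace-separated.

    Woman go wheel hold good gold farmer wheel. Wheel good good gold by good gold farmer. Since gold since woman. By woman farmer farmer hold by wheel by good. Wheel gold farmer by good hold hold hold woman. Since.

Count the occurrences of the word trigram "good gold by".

Scanning the 37 overlapping trigram windows for "good gold by":
  position 11–13: good gold by

1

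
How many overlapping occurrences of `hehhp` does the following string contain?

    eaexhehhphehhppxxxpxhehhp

3

Sliding a length-5 window over the 25 characters (21 positions):
  position 5–9: hehhp
  position 10–14: hehhp
  position 21–25: hehhp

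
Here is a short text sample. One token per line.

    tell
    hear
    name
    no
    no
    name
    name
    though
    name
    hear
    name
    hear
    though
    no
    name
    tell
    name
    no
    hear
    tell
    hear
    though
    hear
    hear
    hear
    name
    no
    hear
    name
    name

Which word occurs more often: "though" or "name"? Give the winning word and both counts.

"name" (10 vs 3)

"though": 3 occurrences
"name": 10 occurrences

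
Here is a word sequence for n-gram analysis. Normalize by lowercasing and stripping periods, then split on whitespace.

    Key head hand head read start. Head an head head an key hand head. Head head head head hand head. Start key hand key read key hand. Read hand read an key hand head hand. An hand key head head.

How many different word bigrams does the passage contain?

40 tokens → 39 bigram windows in total.
Repeated bigrams (each contributes count−1 duplicates):
  head head: 6
  hand head: 4
  key hand: 4
  head hand: 3
  an key: 2
  hand key: 2
  hand read: 2
  head an: 2
  … (1 more repeated)
18 duplicate windows → 39 − 18 = 21 distinct.

21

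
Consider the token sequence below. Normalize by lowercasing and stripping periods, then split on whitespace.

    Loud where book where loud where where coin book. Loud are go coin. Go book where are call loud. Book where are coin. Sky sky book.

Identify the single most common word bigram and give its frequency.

Bigram frequencies (highest first):
  book where: 3
  loud where: 2
  where are: 2
  where book: 1
  where loud: 1
  where where: 1
  … (15 more, each ≤ 1)

"book where", 3 times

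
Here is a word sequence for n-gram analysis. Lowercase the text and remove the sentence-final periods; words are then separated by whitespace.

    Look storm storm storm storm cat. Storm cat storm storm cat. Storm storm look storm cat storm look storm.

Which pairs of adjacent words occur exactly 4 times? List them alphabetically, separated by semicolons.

cat storm; storm cat

Bigram counts meeting the condition (exactly 4 times):
  cat storm: 4
  storm cat: 4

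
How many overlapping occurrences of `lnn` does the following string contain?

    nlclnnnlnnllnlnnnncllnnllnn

5

Sliding a length-3 window over the 27 characters (25 positions):
  position 4–6: lnn
  position 8–10: lnn
  position 14–16: lnn
  position 21–23: lnn
  position 25–27: lnn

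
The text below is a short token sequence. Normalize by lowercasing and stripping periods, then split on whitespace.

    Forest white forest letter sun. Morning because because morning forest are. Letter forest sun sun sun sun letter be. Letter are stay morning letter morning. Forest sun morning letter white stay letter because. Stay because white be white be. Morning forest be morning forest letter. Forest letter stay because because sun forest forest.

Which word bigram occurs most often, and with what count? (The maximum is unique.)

"morning forest", 4 times

Bigram frequencies (highest first):
  morning forest: 4
  forest letter: 3
  sun sun: 3
  sun morning: 2
  because because: 2
  letter forest: 2
  … (31 more, each ≤ 2)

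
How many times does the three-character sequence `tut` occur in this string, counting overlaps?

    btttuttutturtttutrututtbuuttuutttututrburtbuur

Sliding a length-3 window over the 46 characters (44 positions):
  position 4–6: tut
  position 7–9: tut
  position 15–17: tut
  position 20–22: tut
  position 33–35: tut
  position 35–37: tut

6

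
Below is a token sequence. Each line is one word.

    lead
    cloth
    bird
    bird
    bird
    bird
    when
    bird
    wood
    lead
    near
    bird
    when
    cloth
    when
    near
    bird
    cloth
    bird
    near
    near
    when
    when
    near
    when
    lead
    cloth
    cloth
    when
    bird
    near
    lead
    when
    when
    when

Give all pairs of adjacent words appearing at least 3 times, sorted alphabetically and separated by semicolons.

Bigram counts meeting the condition (at least 3 times):
  bird bird: 3
  when when: 3

bird bird; when when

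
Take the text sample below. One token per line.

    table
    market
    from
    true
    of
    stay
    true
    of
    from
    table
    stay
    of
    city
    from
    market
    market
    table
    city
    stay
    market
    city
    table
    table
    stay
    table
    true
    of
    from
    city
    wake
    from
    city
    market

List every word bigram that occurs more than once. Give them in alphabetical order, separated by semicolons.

Bigram counts meeting the condition (more than once):
  from city: 2
  of from: 2
  table stay: 2
  true of: 3

from city; of from; table stay; true of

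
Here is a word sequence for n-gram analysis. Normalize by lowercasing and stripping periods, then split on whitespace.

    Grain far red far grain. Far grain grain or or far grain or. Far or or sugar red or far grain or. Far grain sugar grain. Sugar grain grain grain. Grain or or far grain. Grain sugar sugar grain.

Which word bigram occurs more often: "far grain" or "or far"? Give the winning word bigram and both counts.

"far grain": 6 occurrences
"or far": 5 occurrences

"far grain" (6 vs 5)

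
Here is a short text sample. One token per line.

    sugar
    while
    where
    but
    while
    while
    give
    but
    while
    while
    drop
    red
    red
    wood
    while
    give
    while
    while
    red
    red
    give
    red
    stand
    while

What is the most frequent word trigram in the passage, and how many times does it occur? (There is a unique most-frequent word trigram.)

"but while while", 2 times

Trigram frequencies (highest first):
  but while while: 2
  sugar while where: 1
  while where but: 1
  where but while: 1
  while while give: 1
  while give but: 1
  … (15 more, each ≤ 1)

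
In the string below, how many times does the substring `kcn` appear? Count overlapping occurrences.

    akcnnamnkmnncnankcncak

Sliding a length-3 window over the 22 characters (20 positions):
  position 2–4: kcn
  position 17–19: kcn

2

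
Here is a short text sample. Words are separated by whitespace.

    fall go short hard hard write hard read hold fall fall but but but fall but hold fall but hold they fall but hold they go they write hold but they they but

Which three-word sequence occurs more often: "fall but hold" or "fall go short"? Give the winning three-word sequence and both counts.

"fall but hold": 3 occurrences
"fall go short": 1 occurrence

"fall but hold" (3 vs 1)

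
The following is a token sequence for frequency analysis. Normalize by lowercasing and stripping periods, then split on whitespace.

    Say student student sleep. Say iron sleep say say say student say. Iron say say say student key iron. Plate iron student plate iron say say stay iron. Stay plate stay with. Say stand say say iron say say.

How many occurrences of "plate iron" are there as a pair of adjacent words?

2

Scanning the 38 overlapping bigram windows for "plate iron":
  position 20–21: plate iron
  position 23–24: plate iron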